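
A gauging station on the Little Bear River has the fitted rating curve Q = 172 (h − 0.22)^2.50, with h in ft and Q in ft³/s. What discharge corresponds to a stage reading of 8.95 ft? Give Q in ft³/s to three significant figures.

38700 ft³/s

Q = 172 × (8.95 − 0.22)^2.50 = 172 × 8.73^2.50 = 38730 ft³/s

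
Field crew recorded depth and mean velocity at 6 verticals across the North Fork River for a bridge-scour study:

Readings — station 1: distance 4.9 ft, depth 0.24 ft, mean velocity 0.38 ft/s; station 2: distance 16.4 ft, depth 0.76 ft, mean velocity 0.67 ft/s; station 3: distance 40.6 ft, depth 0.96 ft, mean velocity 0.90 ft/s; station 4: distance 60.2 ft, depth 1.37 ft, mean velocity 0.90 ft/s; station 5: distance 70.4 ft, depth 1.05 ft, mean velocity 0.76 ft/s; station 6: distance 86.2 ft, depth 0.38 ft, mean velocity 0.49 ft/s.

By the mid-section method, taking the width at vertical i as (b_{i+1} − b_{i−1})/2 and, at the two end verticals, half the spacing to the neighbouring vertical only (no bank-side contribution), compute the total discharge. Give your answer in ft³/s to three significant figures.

58.8 ft³/s

w_1 = (16.4 − 4.9)/2 = 5.75 ft; q_1 = 0.38 × 0.24 × 5.75 = 0.5244 ft³/s
w_2 = (40.6 − 4.9)/2 = 17.85 ft; q_2 = 0.67 × 0.76 × 17.85 = 9.089 ft³/s
w_3 = (60.2 − 16.4)/2 = 21.9 ft; q_3 = 0.90 × 0.96 × 21.9 = 18.92 ft³/s
w_4 = (70.4 − 40.6)/2 = 14.9 ft; q_4 = 0.90 × 1.37 × 14.9 = 18.37 ft³/s
w_5 = (86.2 − 60.2)/2 = 13 ft; q_5 = 0.76 × 1.05 × 13 = 10.37 ft³/s
w_6 = (86.2 − 70.4)/2 = 7.9 ft; q_6 = 0.49 × 0.38 × 7.9 = 1.471 ft³/s
Q = Σ qᵢ = 58.75 ft³/s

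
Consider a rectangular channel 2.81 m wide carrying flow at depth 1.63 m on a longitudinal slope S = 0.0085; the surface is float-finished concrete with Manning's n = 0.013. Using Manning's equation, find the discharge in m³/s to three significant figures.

26.9 m³/s

A = b·y = 2.81 × 1.63 = 4.580 m²
P = b + 2y = 2.81 + 2×1.63 = 6.070 m
R = A/P = 4.580/6.070 = 0.7546 m
Q = (1/n)·A·R^(2/3)·S^(1/2) = (1/0.013) × 4.580 × 0.7546^(2/3) × 0.0085^(1/2) = 26.92 m³/s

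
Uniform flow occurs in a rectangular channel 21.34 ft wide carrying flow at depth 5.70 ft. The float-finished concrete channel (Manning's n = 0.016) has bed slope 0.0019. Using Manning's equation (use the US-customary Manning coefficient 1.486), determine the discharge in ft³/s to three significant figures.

1180 ft³/s

A = b·y = 21.34 × 5.70 = 121.6 ft²
P = b + 2y = 21.34 + 2×5.70 = 32.74 ft
R = A/P = 121.6/32.74 = 3.715 ft
Q = (1.486/n)·A·R^(2/3)·S^(1/2) = (1.486/0.016) × 121.6 × 3.715^(2/3) × 0.0019^(1/2) = 1181 ft³/s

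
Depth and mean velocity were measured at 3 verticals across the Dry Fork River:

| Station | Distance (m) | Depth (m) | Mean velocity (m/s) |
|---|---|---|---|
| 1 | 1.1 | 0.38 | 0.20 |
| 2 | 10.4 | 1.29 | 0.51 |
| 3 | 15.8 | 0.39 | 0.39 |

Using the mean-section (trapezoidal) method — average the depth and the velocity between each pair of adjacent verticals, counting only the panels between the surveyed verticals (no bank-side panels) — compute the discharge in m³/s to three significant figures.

4.80 m³/s

Panel 1-2: Δb = 9.3 m, d̄ = (0.38+1.29)/2 = 0.835, v̄ = (0.20+0.51)/2 = 0.355 → q = 9.3×0.835×0.355 = 2.757 m³/s
Panel 2-3: Δb = 5.4 m, d̄ = (1.29+0.39)/2 = 0.84, v̄ = (0.51+0.39)/2 = 0.45 → q = 5.4×0.84×0.45 = 2.041 m³/s
Q = Σ q = 4.798 m³/s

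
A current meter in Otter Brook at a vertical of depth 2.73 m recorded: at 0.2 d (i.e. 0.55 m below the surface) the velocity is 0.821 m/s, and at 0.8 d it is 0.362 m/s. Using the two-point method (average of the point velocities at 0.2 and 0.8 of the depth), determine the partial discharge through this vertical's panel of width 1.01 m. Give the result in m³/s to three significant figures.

1.63 m³/s

v̄ = (0.821 + 0.362) / 2 = 0.5915 m/s
q = v̄ × d × w = 0.5915 × 2.73 × 1.01 = 1.631 m³/s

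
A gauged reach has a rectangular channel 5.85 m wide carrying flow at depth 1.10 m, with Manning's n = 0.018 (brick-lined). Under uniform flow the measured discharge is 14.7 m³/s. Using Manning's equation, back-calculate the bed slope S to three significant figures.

A = b·y = 5.85 × 1.10 = 6.435 m²
P = b + 2y = 5.85 + 2×1.10 = 8.050 m
R = A/P = 6.435/8.050 = 0.7994 m
S = (Q·n / (1·A·R^(2/3)))² = (14.7×0.018 / (1×6.435×0.8613))² = 0.002279

0.00228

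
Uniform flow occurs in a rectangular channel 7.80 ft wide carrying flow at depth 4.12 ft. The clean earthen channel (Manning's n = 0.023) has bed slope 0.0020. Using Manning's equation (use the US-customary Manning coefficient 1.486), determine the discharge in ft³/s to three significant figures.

A = b·y = 7.80 × 4.12 = 32.14 ft²
P = b + 2y = 7.80 + 2×4.12 = 16.04 ft
R = A/P = 32.14/16.04 = 2.003 ft
Q = (1.486/n)·A·R^(2/3)·S^(1/2) = (1.486/0.023) × 32.14 × 2.003^(2/3) × 0.0020^(1/2) = 147.6 ft³/s

148 ft³/s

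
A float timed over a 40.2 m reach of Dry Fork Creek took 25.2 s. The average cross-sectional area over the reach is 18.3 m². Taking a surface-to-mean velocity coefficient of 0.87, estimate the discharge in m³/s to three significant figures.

25.4 m³/s

v_surface = L / t̄ = 40.2 / 25.2 = 1.595 m/s
v_mean = 0.87 × 1.595 = 1.388 m/s
Q = A × v_mean = 18.3 × 1.388 = 25.40 m³/s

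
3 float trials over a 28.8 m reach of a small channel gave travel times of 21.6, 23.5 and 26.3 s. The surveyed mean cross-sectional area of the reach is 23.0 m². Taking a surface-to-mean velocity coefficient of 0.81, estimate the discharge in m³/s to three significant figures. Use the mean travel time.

22.5 m³/s

t̄ = (21.6 + 23.5 + 26.3) / 3 = 23.8 s
v_surface = L / t̄ = 28.8 / 23.8 = 1.210 m/s
v_mean = 0.81 × 1.210 = 0.9802 m/s
Q = A × v_mean = 23.0 × 0.9802 = 22.54 m³/s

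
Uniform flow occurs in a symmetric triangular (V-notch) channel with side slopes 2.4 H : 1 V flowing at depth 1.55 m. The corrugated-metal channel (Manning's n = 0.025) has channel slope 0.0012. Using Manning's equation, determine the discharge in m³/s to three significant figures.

6.39 m³/s

A = z·y² = 2.4×1.55² = 5.766 m²
P = 2y√(1+z²) = 2×1.55×√(1+2.4²) = 8.060 m
R = A/P = 5.766/8.060 = 0.7154 m
Q = (1/n)·A·R^(2/3)·S^(1/2) = (1/0.025) × 5.766 × 0.7154^(2/3) × 0.0012^(1/2) = 6.391 m³/s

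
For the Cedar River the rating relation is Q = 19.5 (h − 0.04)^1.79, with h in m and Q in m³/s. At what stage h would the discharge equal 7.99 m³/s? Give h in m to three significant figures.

0.647 m

h − h₀ = (Q/C)^(1/b) = (7.99/19.5)^(1/1.79) = 0.6075 m
h = 0.04 + 0.6075 = 0.6475 m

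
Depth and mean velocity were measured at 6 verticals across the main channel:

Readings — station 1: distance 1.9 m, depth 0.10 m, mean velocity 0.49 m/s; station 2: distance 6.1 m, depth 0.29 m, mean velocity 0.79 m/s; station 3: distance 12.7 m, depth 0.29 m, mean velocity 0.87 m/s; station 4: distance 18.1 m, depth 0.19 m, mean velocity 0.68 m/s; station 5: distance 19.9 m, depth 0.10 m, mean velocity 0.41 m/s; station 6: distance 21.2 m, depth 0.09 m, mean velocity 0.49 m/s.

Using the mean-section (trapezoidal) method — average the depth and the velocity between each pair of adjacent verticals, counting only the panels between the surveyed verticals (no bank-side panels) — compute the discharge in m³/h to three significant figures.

11900 m³/h

Panel 1-2: Δb = 4.2 m, d̄ = (0.10+0.29)/2 = 0.195, v̄ = (0.49+0.79)/2 = 0.64 → q = 4.2×0.195×0.64 = 0.5242 m³/s
Panel 2-3: Δb = 6.6 m, d̄ = (0.29+0.29)/2 = 0.29, v̄ = (0.79+0.87)/2 = 0.83 → q = 6.6×0.29×0.83 = 1.589 m³/s
Panel 3-4: Δb = 5.4 m, d̄ = (0.29+0.19)/2 = 0.24, v̄ = (0.87+0.68)/2 = 0.775 → q = 5.4×0.24×0.775 = 1.004 m³/s
Panel 4-5: Δb = 1.8 m, d̄ = (0.19+0.10)/2 = 0.145, v̄ = (0.68+0.41)/2 = 0.545 → q = 1.8×0.145×0.545 = 0.1422 m³/s
Panel 5-6: Δb = 1.3 m, d̄ = (0.10+0.09)/2 = 0.095, v̄ = (0.41+0.49)/2 = 0.45 → q = 1.3×0.095×0.45 = 0.05558 m³/s
Q = Σ q = 3.315 m³/s
= 3.315 × 3600 = 11930 m³/h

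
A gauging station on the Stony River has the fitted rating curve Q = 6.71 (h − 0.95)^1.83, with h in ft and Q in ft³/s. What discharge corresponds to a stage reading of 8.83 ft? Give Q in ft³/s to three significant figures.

293 ft³/s

Q = 6.71 × (8.83 − 0.95)^1.83 = 6.71 × 7.88^1.83 = 293.3 ft³/s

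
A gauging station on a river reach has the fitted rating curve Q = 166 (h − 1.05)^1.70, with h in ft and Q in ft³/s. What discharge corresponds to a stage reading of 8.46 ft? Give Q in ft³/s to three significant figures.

5000 ft³/s

Q = 166 × (8.46 − 1.05)^1.70 = 166 × 7.41^1.70 = 4998 ft³/s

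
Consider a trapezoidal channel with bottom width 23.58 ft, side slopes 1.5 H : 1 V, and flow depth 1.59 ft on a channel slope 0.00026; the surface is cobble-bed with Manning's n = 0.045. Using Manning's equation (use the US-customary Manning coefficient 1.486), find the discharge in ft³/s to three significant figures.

A = (b + z·y)·y = (23.58 + 1.5×1.59)×1.59 = 41.28 ft²
P = b + 2y√(1+z²) = 23.58 + 2×1.59×√(1+1.5²) = 29.31 ft
R = A/P = 41.28/29.31 = 1.408 ft
Q = (1.486/n)·A·R^(2/3)·S^(1/2) = (1.486/0.045) × 41.28 × 1.408^(2/3) × 0.00026^(1/2) = 27.62 ft³/s

27.6 ft³/s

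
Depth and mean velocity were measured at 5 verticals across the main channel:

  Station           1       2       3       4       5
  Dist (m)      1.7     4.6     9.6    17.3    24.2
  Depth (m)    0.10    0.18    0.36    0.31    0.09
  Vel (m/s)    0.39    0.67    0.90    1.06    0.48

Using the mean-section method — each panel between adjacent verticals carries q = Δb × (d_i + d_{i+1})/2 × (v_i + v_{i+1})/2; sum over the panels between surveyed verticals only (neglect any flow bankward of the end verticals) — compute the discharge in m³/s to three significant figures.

4.87 m³/s

Panel 1-2: Δb = 2.9 m, d̄ = (0.10+0.18)/2 = 0.14, v̄ = (0.39+0.67)/2 = 0.53 → q = 2.9×0.14×0.53 = 0.2152 m³/s
Panel 2-3: Δb = 5 m, d̄ = (0.18+0.36)/2 = 0.27, v̄ = (0.67+0.90)/2 = 0.785 → q = 5×0.27×0.785 = 1.060 m³/s
Panel 3-4: Δb = 7.7 m, d̄ = (0.36+0.31)/2 = 0.335, v̄ = (0.90+1.06)/2 = 0.98 → q = 7.7×0.335×0.98 = 2.528 m³/s
Panel 4-5: Δb = 6.9 m, d̄ = (0.31+0.09)/2 = 0.2, v̄ = (1.06+0.48)/2 = 0.77 → q = 6.9×0.2×0.77 = 1.063 m³/s
Q = Σ q = 4.865 m³/s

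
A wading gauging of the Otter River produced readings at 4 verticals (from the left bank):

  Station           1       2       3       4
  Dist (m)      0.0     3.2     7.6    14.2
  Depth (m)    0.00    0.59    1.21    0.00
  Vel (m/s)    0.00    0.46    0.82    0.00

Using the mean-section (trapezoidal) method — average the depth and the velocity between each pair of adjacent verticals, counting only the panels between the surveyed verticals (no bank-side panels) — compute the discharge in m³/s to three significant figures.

4.39 m³/s

Panel 1-2: Δb = 3.2 m, d̄ = (0.00+0.59)/2 = 0.295, v̄ = (0.00+0.46)/2 = 0.23 → q = 3.2×0.295×0.23 = 0.2171 m³/s
Panel 2-3: Δb = 4.4 m, d̄ = (0.59+1.21)/2 = 0.9, v̄ = (0.46+0.82)/2 = 0.64 → q = 4.4×0.9×0.64 = 2.534 m³/s
Panel 3-4: Δb = 6.6 m, d̄ = (1.21+0.00)/2 = 0.605, v̄ = (0.82+0.00)/2 = 0.41 → q = 6.6×0.605×0.41 = 1.637 m³/s
Q = Σ q = 4.389 m³/s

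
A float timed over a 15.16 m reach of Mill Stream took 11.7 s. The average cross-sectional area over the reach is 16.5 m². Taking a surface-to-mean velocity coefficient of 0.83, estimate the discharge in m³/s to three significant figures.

17.7 m³/s

v_surface = L / t̄ = 15.16 / 11.7 = 1.296 m/s
v_mean = 0.83 × 1.296 = 1.075 m/s
Q = A × v_mean = 16.5 × 1.075 = 17.74 m³/s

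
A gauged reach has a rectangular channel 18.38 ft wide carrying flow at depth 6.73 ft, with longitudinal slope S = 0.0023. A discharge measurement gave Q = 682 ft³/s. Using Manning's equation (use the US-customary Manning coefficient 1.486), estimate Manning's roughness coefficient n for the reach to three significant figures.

A = b·y = 18.38 × 6.73 = 123.7 ft²
P = b + 2y = 18.38 + 2×6.73 = 31.84 ft
R = A/P = 123.7/31.84 = 3.885 ft
n = (1.486/Q)·A·R^(2/3)·S^(1/2) = (1.486/682) × 123.7 × 2.471 × 0.04796 = 0.03194

0.0319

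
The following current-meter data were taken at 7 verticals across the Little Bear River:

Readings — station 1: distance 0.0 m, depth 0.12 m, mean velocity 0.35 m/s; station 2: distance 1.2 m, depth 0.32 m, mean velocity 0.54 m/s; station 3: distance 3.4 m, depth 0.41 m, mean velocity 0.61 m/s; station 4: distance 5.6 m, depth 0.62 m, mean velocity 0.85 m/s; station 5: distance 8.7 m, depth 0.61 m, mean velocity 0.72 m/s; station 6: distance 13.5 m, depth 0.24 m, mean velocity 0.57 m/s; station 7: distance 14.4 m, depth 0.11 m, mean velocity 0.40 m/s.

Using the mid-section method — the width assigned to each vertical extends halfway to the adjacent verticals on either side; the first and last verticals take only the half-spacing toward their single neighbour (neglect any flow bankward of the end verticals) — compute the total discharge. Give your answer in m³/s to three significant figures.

4.41 m³/s

w_1 = (1.2 − 0.0)/2 = 0.6 m; q_1 = 0.35 × 0.12 × 0.6 = 0.02520 m³/s
w_2 = (3.4 − 0.0)/2 = 1.7 m; q_2 = 0.54 × 0.32 × 1.7 = 0.2938 m³/s
w_3 = (5.6 − 1.2)/2 = 2.2 m; q_3 = 0.61 × 0.41 × 2.2 = 0.5502 m³/s
w_4 = (8.7 − 3.4)/2 = 2.65 m; q_4 = 0.85 × 0.62 × 2.65 = 1.397 m³/s
w_5 = (13.5 − 5.6)/2 = 3.95 m; q_5 = 0.72 × 0.61 × 3.95 = 1.735 m³/s
w_6 = (14.4 − 8.7)/2 = 2.85 m; q_6 = 0.57 × 0.24 × 2.85 = 0.3899 m³/s
w_7 = (14.4 − 13.5)/2 = 0.45 m; q_7 = 0.40 × 0.11 × 0.45 = 0.01980 m³/s
Q = Σ qᵢ = 4.410 m³/s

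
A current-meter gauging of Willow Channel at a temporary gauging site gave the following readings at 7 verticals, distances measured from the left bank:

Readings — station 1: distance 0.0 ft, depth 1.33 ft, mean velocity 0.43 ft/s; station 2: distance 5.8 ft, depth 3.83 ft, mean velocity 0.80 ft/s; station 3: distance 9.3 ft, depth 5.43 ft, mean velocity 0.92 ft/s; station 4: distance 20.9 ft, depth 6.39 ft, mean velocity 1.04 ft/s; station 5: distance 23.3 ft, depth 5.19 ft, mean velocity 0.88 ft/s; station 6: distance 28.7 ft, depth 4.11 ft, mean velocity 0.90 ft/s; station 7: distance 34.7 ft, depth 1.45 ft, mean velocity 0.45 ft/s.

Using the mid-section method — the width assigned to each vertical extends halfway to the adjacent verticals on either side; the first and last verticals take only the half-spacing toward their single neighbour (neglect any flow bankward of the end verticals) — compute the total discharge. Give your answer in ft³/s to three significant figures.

141 ft³/s

w_1 = (5.8 − 0.0)/2 = 2.9 ft; q_1 = 0.43 × 1.33 × 2.9 = 1.659 ft³/s
w_2 = (9.3 − 0.0)/2 = 4.65 ft; q_2 = 0.80 × 3.83 × 4.65 = 14.25 ft³/s
w_3 = (20.9 − 5.8)/2 = 7.55 ft; q_3 = 0.92 × 5.43 × 7.55 = 37.72 ft³/s
w_4 = (23.3 − 9.3)/2 = 7 ft; q_4 = 1.04 × 6.39 × 7 = 46.52 ft³/s
w_5 = (28.7 − 20.9)/2 = 3.9 ft; q_5 = 0.88 × 5.19 × 3.9 = 17.81 ft³/s
w_6 = (34.7 − 23.3)/2 = 5.7 ft; q_6 = 0.90 × 4.11 × 5.7 = 21.08 ft³/s
w_7 = (34.7 − 28.7)/2 = 3 ft; q_7 = 0.45 × 1.45 × 3 = 1.958 ft³/s
Q = Σ qᵢ = 141.0 ft³/s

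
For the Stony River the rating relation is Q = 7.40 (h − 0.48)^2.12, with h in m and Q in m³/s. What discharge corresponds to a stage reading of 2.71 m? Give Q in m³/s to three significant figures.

40.5 m³/s

Q = 7.40 × (2.71 − 0.48)^2.12 = 7.40 × 2.23^2.12 = 40.52 m³/s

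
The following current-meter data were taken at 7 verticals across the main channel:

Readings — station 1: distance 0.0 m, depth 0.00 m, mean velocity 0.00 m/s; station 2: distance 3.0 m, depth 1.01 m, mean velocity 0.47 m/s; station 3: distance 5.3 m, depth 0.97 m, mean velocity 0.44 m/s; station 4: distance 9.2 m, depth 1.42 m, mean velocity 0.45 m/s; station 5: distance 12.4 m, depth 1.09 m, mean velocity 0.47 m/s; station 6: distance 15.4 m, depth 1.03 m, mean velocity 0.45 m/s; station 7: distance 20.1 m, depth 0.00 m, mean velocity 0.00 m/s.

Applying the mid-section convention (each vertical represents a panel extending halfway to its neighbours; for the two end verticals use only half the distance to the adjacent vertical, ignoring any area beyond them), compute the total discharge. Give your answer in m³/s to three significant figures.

8.22 m³/s

w_2 = (5.3 − 0.0)/2 = 2.65 m; q_2 = 0.47 × 1.01 × 2.65 = 1.258 m³/s
w_3 = (9.2 − 3.0)/2 = 3.1 m; q_3 = 0.44 × 0.97 × 3.1 = 1.323 m³/s
w_4 = (12.4 − 5.3)/2 = 3.55 m; q_4 = 0.45 × 1.42 × 3.55 = 2.268 m³/s
w_5 = (15.4 − 9.2)/2 = 3.1 m; q_5 = 0.47 × 1.09 × 3.1 = 1.588 m³/s
w_6 = (20.1 − 12.4)/2 = 3.85 m; q_6 = 0.45 × 1.03 × 3.85 = 1.784 m³/s
Stations 1, 7 contribute zero (depth or velocity is 0).
Q = Σ qᵢ = 8.222 m³/s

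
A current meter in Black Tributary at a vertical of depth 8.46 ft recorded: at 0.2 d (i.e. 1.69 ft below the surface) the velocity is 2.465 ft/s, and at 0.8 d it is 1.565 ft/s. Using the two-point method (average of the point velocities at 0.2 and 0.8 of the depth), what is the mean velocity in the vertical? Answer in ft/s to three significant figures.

v̄ = (2.465 + 1.565) / 2 = 2.015 ft/s

2.02 ft/s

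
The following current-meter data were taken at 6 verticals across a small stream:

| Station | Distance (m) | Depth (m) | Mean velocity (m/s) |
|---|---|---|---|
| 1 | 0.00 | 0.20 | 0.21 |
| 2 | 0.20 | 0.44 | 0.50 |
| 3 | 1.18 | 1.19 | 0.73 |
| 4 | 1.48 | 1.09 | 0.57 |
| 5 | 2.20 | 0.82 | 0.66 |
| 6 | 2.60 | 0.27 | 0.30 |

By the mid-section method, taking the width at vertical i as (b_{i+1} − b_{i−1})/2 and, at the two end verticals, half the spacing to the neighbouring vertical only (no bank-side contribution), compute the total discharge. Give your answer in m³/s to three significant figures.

w_1 = (0.20 − 0.00)/2 = 0.1 m; q_1 = 0.21 × 0.20 × 0.1 = 0.004200 m³/s
w_2 = (1.18 − 0.00)/2 = 0.59 m; q_2 = 0.50 × 0.44 × 0.59 = 0.1298 m³/s
w_3 = (1.48 − 0.20)/2 = 0.64 m; q_3 = 0.73 × 1.19 × 0.64 = 0.5560 m³/s
w_4 = (2.20 − 1.18)/2 = 0.51 m; q_4 = 0.57 × 1.09 × 0.51 = 0.3169 m³/s
w_5 = (2.60 − 1.48)/2 = 0.56 m; q_5 = 0.66 × 0.82 × 0.56 = 0.3031 m³/s
w_6 = (2.60 − 2.20)/2 = 0.2 m; q_6 = 0.30 × 0.27 × 0.2 = 0.01620 m³/s
Q = Σ qᵢ = 1.326 m³/s

1.33 m³/s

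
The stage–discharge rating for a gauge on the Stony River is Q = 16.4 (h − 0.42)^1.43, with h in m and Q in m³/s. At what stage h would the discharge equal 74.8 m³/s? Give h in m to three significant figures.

3.31 m

h − h₀ = (Q/C)^(1/b) = (74.8/16.4)^(1/1.43) = 2.890 m
h = 0.42 + 2.890 = 3.310 m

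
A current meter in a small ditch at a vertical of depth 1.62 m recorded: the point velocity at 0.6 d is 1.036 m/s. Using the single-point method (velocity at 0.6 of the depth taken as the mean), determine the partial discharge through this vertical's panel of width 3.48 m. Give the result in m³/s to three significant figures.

5.84 m³/s

v̄ = v₀.₆ = 1.036 m/s
q = v̄ × d × w = 1.036 × 1.62 × 3.48 = 5.841 m³/s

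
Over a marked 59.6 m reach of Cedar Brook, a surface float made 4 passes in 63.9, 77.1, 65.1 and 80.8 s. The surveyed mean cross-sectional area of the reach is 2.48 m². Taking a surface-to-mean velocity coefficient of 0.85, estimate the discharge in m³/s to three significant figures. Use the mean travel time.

1.75 m³/s

t̄ = (63.9 + 77.1 + 65.1 + 80.8) / 4 = 71.725 s
v_surface = L / t̄ = 59.6 / 71.725 = 0.8310 m/s
v_mean = 0.85 × 0.8310 = 0.7063 m/s
Q = A × v_mean = 2.48 × 0.7063 = 1.752 m³/s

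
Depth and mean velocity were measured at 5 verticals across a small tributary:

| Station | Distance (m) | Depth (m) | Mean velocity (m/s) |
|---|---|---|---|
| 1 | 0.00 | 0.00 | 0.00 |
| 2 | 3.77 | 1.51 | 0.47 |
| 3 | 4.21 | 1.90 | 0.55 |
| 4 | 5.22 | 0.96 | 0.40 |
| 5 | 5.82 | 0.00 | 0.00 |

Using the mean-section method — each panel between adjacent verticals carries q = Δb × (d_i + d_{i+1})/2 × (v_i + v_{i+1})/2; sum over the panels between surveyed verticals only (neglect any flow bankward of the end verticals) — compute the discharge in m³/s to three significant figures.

1.80 m³/s

Panel 1-2: Δb = 3.77 m, d̄ = (0.00+1.51)/2 = 0.755, v̄ = (0.00+0.47)/2 = 0.235 → q = 3.77×0.755×0.235 = 0.6689 m³/s
Panel 2-3: Δb = 0.44 m, d̄ = (1.51+1.90)/2 = 1.705, v̄ = (0.47+0.55)/2 = 0.51 → q = 0.44×1.705×0.51 = 0.3826 m³/s
Panel 3-4: Δb = 1.01 m, d̄ = (1.90+0.96)/2 = 1.43, v̄ = (0.55+0.40)/2 = 0.475 → q = 1.01×1.43×0.475 = 0.6860 m³/s
Panel 4-5: Δb = 0.6 m, d̄ = (0.96+0.00)/2 = 0.48, v̄ = (0.40+0.00)/2 = 0.2 → q = 0.6×0.48×0.2 = 0.05760 m³/s
Q = Σ q = 1.795 m³/s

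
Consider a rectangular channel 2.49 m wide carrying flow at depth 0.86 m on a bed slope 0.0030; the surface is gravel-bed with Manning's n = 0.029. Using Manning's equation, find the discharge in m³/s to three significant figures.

A = b·y = 2.49 × 0.86 = 2.141 m²
P = b + 2y = 2.49 + 2×0.86 = 4.210 m
R = A/P = 2.141/4.210 = 0.5086 m
Q = (1/n)·A·R^(2/3)·S^(1/2) = (1/0.029) × 2.141 × 0.5086^(2/3) × 0.0030^(1/2) = 2.577 m³/s

2.58 m³/s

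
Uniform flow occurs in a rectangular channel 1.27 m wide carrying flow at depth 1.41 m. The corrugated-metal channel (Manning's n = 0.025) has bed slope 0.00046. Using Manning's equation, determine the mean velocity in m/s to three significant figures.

0.495 m/s

A = b·y = 1.27 × 1.41 = 1.791 m²
P = b + 2y = 1.27 + 2×1.41 = 4.090 m
R = A/P = 1.791/4.090 = 0.4378 m
Q = (1/n)·A·R^(2/3)·S^(1/2) = (1/0.025) × 1.791 × 0.4378^(2/3) × 0.00046^(1/2) = 0.8858 m³/s
V = Q/A = 0.8858/1.791 = 0.4947 m/s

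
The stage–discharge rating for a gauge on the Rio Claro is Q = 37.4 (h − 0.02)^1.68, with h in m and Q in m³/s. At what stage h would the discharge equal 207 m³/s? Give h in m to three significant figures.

h − h₀ = (Q/C)^(1/b) = (207/37.4)^(1/1.68) = 2.769 m
h = 0.02 + 2.769 = 2.789 m

2.79 m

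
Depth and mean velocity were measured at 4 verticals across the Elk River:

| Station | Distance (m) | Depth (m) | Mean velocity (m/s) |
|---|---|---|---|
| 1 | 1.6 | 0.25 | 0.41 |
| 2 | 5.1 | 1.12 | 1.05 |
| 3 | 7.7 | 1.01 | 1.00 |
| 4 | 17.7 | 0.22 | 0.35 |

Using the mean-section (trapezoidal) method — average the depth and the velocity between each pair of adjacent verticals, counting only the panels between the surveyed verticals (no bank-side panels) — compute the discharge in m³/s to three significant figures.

8.74 m³/s

Panel 1-2: Δb = 3.5 m, d̄ = (0.25+1.12)/2 = 0.685, v̄ = (0.41+1.05)/2 = 0.73 → q = 3.5×0.685×0.73 = 1.750 m³/s
Panel 2-3: Δb = 2.6 m, d̄ = (1.12+1.01)/2 = 1.065, v̄ = (1.05+1.00)/2 = 1.025 → q = 2.6×1.065×1.025 = 2.838 m³/s
Panel 3-4: Δb = 10 m, d̄ = (1.01+0.22)/2 = 0.615, v̄ = (1.00+0.35)/2 = 0.675 → q = 10×0.615×0.675 = 4.151 m³/s
Q = Σ q = 8.740 m³/s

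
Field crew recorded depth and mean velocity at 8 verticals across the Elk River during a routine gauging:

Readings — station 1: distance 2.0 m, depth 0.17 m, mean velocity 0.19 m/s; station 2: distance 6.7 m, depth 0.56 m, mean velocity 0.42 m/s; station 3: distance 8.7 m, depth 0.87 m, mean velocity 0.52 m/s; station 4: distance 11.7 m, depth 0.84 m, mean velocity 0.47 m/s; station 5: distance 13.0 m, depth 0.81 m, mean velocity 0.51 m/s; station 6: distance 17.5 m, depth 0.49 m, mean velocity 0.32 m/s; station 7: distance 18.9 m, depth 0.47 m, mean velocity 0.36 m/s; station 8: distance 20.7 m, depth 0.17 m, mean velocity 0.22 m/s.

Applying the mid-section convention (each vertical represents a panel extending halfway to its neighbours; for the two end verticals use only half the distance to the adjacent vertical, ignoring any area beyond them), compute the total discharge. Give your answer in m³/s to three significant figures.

4.81 m³/s

w_1 = (6.7 − 2.0)/2 = 2.35 m; q_1 = 0.19 × 0.17 × 2.35 = 0.07591 m³/s
w_2 = (8.7 − 2.0)/2 = 3.35 m; q_2 = 0.42 × 0.56 × 3.35 = 0.7879 m³/s
w_3 = (11.7 − 6.7)/2 = 2.5 m; q_3 = 0.52 × 0.87 × 2.5 = 1.131 m³/s
w_4 = (13.0 − 8.7)/2 = 2.15 m; q_4 = 0.47 × 0.84 × 2.15 = 0.8488 m³/s
w_5 = (17.5 − 11.7)/2 = 2.9 m; q_5 = 0.51 × 0.81 × 2.9 = 1.198 m³/s
w_6 = (18.9 − 13.0)/2 = 2.95 m; q_6 = 0.32 × 0.49 × 2.95 = 0.4626 m³/s
w_7 = (20.7 − 17.5)/2 = 1.6 m; q_7 = 0.36 × 0.47 × 1.6 = 0.2707 m³/s
w_8 = (20.7 − 18.9)/2 = 0.9 m; q_8 = 0.22 × 0.17 × 0.9 = 0.03366 m³/s
Q = Σ qᵢ = 4.809 m³/s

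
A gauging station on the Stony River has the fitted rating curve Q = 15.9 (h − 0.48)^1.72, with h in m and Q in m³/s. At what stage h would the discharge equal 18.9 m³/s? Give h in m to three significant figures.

1.59 m

h − h₀ = (Q/C)^(1/b) = (18.9/15.9)^(1/1.72) = 1.106 m
h = 0.48 + 1.106 = 1.586 m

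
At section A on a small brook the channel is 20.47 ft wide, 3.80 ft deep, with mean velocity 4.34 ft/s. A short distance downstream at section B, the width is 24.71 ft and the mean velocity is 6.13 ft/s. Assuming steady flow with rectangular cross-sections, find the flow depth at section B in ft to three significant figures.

Q = A₁V₁ = (20.47×3.80) × 4.34 = 337.6 ft³/s
d₂ = Q/(b₂ V₂) = 337.6/(24.71×6.13) = 2.229 ft

2.23 ft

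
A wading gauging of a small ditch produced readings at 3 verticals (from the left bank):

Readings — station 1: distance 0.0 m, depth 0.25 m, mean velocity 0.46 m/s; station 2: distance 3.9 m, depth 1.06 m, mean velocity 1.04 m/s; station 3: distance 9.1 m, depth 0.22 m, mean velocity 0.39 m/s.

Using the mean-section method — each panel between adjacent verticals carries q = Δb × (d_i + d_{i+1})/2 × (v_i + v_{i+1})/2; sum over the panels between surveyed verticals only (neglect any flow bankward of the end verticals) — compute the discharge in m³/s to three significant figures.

4.30 m³/s

Panel 1-2: Δb = 3.9 m, d̄ = (0.25+1.06)/2 = 0.655, v̄ = (0.46+1.04)/2 = 0.75 → q = 3.9×0.655×0.75 = 1.916 m³/s
Panel 2-3: Δb = 5.2 m, d̄ = (1.06+0.22)/2 = 0.64, v̄ = (1.04+0.39)/2 = 0.715 → q = 5.2×0.64×0.715 = 2.380 m³/s
Q = Σ q = 4.295 m³/s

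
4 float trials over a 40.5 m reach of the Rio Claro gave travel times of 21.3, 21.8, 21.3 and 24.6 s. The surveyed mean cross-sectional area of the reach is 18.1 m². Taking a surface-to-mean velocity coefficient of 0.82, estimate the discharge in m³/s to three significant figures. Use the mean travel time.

27.0 m³/s

t̄ = (21.3 + 21.8 + 21.3 + 24.6) / 4 = 22.25 s
v_surface = L / t̄ = 40.5 / 22.25 = 1.820 m/s
v_mean = 0.82 × 1.820 = 1.493 m/s
Q = A × v_mean = 18.1 × 1.493 = 27.02 m³/s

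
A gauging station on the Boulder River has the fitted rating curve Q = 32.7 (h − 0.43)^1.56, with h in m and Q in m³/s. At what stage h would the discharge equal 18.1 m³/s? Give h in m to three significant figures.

h − h₀ = (Q/C)^(1/b) = (18.1/32.7)^(1/1.56) = 0.6844 m
h = 0.43 + 0.6844 = 1.114 m

1.11 m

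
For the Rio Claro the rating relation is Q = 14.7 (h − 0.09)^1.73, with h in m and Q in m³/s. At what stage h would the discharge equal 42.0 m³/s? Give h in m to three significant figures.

1.92 m

h − h₀ = (Q/C)^(1/b) = (42.0/14.7)^(1/1.73) = 1.835 m
h = 0.09 + 1.835 = 1.925 m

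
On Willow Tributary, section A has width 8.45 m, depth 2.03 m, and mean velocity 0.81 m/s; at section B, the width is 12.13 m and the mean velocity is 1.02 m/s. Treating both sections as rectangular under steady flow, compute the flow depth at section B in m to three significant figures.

1.12 m

Q = A₁V₁ = (8.45×2.03) × 0.81 = 13.89 m³/s
d₂ = Q/(b₂ V₂) = 13.89/(12.13×1.02) = 1.123 m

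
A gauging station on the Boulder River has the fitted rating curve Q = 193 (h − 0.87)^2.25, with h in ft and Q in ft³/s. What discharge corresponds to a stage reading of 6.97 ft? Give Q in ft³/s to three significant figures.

11300 ft³/s

Q = 193 × (6.97 − 0.87)^2.25 = 193 × 6.1^2.25 = 11290 ft³/s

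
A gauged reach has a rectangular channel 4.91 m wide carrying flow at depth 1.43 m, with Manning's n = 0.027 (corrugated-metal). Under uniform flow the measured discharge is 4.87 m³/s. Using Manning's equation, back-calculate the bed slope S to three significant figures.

A = b·y = 4.91 × 1.43 = 7.021 m²
P = b + 2y = 4.91 + 2×1.43 = 7.770 m
R = A/P = 7.021/7.770 = 0.9036 m
S = (Q·n / (1·A·R^(2/3)))² = (4.87×0.027 / (1×7.021×0.9347))² = 0.0004014

0.000401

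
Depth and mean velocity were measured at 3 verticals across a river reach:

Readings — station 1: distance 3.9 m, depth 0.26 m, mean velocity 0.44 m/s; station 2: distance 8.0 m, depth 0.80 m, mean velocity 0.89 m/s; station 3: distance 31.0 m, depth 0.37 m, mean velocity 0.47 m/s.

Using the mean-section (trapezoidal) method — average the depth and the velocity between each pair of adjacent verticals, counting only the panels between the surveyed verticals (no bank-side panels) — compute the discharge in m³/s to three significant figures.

Panel 1-2: Δb = 4.1 m, d̄ = (0.26+0.80)/2 = 0.53, v̄ = (0.44+0.89)/2 = 0.665 → q = 4.1×0.53×0.665 = 1.445 m³/s
Panel 2-3: Δb = 23 m, d̄ = (0.80+0.37)/2 = 0.585, v̄ = (0.89+0.47)/2 = 0.68 → q = 23×0.585×0.68 = 9.149 m³/s
Q = Σ q = 10.59 m³/s

10.6 m³/s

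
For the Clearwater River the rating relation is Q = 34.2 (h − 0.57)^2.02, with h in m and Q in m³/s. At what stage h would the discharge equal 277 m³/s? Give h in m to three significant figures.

h − h₀ = (Q/C)^(1/b) = (277/34.2)^(1/2.02) = 2.817 m
h = 0.57 + 2.817 = 3.387 m

3.39 m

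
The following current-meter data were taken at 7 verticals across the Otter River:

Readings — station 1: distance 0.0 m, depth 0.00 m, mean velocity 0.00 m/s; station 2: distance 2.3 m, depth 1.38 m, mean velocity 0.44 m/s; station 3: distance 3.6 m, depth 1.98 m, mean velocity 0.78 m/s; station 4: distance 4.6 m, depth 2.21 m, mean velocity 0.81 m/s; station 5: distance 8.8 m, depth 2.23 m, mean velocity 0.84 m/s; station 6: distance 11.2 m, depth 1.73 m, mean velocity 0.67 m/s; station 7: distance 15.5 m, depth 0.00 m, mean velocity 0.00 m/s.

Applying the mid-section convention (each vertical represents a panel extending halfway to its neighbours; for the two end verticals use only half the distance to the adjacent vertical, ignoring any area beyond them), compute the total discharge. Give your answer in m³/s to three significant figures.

w_2 = (3.6 − 0.0)/2 = 1.8 m; q_2 = 0.44 × 1.38 × 1.8 = 1.093 m³/s
w_3 = (4.6 − 2.3)/2 = 1.15 m; q_3 = 0.78 × 1.98 × 1.15 = 1.776 m³/s
w_4 = (8.8 − 3.6)/2 = 2.6 m; q_4 = 0.81 × 2.21 × 2.6 = 4.654 m³/s
w_5 = (11.2 − 4.6)/2 = 3.3 m; q_5 = 0.84 × 2.23 × 3.3 = 6.182 m³/s
w_6 = (15.5 − 8.8)/2 = 3.35 m; q_6 = 0.67 × 1.73 × 3.35 = 3.883 m³/s
Stations 1, 7 contribute zero (depth or velocity is 0).
Q = Σ qᵢ = 17.59 m³/s

17.6 m³/s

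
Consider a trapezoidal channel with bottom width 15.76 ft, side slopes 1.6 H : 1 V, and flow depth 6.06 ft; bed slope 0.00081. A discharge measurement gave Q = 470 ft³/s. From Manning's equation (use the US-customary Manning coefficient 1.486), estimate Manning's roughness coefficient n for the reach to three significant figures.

0.0349

A = (b + z·y)·y = (15.76 + 1.6×6.06)×6.06 = 154.3 ft²
P = b + 2y√(1+z²) = 15.76 + 2×6.06×√(1+1.6²) = 38.63 ft
R = A/P = 154.3/38.63 = 3.994 ft
n = (1.486/Q)·A·R^(2/3)·S^(1/2) = (1.486/470) × 154.3 × 2.517 × 0.02846 = 0.03494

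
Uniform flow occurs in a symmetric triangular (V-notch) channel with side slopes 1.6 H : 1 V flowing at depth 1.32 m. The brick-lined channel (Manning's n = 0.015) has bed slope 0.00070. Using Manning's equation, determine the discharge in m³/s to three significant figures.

A = z·y² = 1.6×1.32² = 2.788 m²
P = 2y√(1+z²) = 2×1.32×√(1+1.6²) = 4.981 m
R = A/P = 2.788/4.981 = 0.5597 m
Q = (1/n)·A·R^(2/3)·S^(1/2) = (1/0.015) × 2.788 × 0.5597^(2/3) × 0.00070^(1/2) = 3.340 m³/s

3.34 m³/s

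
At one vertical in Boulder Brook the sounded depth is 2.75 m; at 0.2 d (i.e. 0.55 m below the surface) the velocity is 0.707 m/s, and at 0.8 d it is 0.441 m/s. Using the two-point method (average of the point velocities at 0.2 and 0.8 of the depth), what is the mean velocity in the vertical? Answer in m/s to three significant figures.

0.574 m/s

v̄ = (0.707 + 0.441) / 2 = 0.5740 m/s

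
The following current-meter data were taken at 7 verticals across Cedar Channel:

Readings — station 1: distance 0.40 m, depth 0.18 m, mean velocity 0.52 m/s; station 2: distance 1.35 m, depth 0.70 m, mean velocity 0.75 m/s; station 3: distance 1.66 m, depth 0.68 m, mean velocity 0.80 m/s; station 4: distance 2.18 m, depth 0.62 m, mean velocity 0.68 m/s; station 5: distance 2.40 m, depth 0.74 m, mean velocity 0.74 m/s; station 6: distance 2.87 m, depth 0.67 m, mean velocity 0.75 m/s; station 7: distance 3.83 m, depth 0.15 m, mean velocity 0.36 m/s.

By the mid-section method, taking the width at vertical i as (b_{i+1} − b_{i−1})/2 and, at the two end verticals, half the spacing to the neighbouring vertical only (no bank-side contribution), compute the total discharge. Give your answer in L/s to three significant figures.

1330 L/s

w_1 = (1.35 − 0.40)/2 = 0.475 m; q_1 = 0.52 × 0.18 × 0.475 = 0.04446 m³/s
w_2 = (1.66 − 0.40)/2 = 0.63 m; q_2 = 0.75 × 0.70 × 0.63 = 0.3308 m³/s
w_3 = (2.18 − 1.35)/2 = 0.415 m; q_3 = 0.80 × 0.68 × 0.415 = 0.2258 m³/s
w_4 = (2.40 − 1.66)/2 = 0.37 m; q_4 = 0.68 × 0.62 × 0.37 = 0.1560 m³/s
w_5 = (2.87 − 2.18)/2 = 0.345 m; q_5 = 0.74 × 0.74 × 0.345 = 0.1889 m³/s
w_6 = (3.83 − 2.40)/2 = 0.715 m; q_6 = 0.75 × 0.67 × 0.715 = 0.3593 m³/s
w_7 = (3.83 − 2.87)/2 = 0.48 m; q_7 = 0.36 × 0.15 × 0.48 = 0.02592 m³/s
Q = Σ qᵢ = 1.331 m³/s
= 1.331 × 1000 = 1331 L/s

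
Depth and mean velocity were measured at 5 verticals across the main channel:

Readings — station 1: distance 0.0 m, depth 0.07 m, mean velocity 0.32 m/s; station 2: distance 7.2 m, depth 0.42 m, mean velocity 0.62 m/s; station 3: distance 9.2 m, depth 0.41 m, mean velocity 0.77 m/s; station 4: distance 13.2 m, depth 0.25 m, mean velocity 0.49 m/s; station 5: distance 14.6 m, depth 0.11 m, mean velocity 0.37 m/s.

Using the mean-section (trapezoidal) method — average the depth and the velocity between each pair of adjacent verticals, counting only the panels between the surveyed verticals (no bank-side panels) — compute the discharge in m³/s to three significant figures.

2.35 m³/s

Panel 1-2: Δb = 7.2 m, d̄ = (0.07+0.42)/2 = 0.245, v̄ = (0.32+0.62)/2 = 0.47 → q = 7.2×0.245×0.47 = 0.8291 m³/s
Panel 2-3: Δb = 2 m, d̄ = (0.42+0.41)/2 = 0.415, v̄ = (0.62+0.77)/2 = 0.695 → q = 2×0.415×0.695 = 0.5769 m³/s
Panel 3-4: Δb = 4 m, d̄ = (0.41+0.25)/2 = 0.33, v̄ = (0.77+0.49)/2 = 0.63 → q = 4×0.33×0.63 = 0.8316 m³/s
Panel 4-5: Δb = 1.4 m, d̄ = (0.25+0.11)/2 = 0.18, v̄ = (0.49+0.37)/2 = 0.43 → q = 1.4×0.18×0.43 = 0.1084 m³/s
Q = Σ q = 2.346 m³/s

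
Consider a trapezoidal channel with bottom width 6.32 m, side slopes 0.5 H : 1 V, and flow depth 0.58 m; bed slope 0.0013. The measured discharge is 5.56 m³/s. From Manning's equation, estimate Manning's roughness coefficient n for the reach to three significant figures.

A = (b + z·y)·y = (6.32 + 0.5×0.58)×0.58 = 3.834 m²
P = b + 2y√(1+z²) = 6.32 + 2×0.58×√(1+0.5²) = 7.617 m
R = A/P = 3.834/7.617 = 0.5033 m
n = (1/Q)·A·R^(2/3)·S^(1/2) = (1/5.56) × 3.834 × 0.6328 × 0.03606 = 0.01573

0.0157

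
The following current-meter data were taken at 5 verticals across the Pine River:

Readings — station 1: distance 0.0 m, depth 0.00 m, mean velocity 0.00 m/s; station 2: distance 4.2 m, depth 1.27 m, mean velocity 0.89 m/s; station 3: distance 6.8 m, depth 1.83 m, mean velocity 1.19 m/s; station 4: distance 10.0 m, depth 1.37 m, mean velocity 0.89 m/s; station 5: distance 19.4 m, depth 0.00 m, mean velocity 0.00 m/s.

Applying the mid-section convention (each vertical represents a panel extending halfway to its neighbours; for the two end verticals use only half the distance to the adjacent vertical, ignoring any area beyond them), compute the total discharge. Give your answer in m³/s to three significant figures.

w_2 = (6.8 − 0.0)/2 = 3.4 m; q_2 = 0.89 × 1.27 × 3.4 = 3.843 m³/s
w_3 = (10.0 − 4.2)/2 = 2.9 m; q_3 = 1.19 × 1.83 × 2.9 = 6.315 m³/s
w_4 = (19.4 − 6.8)/2 = 6.3 m; q_4 = 0.89 × 1.37 × 6.3 = 7.682 m³/s
Stations 1, 5 contribute zero (depth or velocity is 0).
Q = Σ qᵢ = 17.84 m³/s

17.8 m³/s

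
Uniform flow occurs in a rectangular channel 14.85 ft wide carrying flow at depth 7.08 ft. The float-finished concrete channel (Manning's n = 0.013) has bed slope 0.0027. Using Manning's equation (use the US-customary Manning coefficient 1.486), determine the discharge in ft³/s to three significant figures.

1470 ft³/s

A = b·y = 14.85 × 7.08 = 105.1 ft²
P = b + 2y = 14.85 + 2×7.08 = 29.01 ft
R = A/P = 105.1/29.01 = 3.624 ft
Q = (1.486/n)·A·R^(2/3)·S^(1/2) = (1.486/0.013) × 105.1 × 3.624^(2/3) × 0.0027^(1/2) = 1473 ft³/s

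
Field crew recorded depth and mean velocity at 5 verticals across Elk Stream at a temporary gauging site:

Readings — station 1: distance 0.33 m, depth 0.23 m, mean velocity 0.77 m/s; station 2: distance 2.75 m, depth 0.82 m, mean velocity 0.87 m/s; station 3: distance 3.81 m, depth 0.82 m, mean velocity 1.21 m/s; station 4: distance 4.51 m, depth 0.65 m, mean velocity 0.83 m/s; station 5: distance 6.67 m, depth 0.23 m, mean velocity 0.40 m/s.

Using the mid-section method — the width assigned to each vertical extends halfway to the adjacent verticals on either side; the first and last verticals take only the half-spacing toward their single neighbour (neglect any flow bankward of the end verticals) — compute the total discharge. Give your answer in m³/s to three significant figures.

3.20 m³/s

w_1 = (2.75 − 0.33)/2 = 1.21 m; q_1 = 0.77 × 0.23 × 1.21 = 0.2143 m³/s
w_2 = (3.81 − 0.33)/2 = 1.74 m; q_2 = 0.87 × 0.82 × 1.74 = 1.241 m³/s
w_3 = (4.51 − 2.75)/2 = 0.88 m; q_3 = 1.21 × 0.82 × 0.88 = 0.8731 m³/s
w_4 = (6.67 − 3.81)/2 = 1.43 m; q_4 = 0.83 × 0.65 × 1.43 = 0.7715 m³/s
w_5 = (6.67 − 4.51)/2 = 1.08 m; q_5 = 0.40 × 0.23 × 1.08 = 0.09936 m³/s
Q = Σ qᵢ = 3.200 m³/s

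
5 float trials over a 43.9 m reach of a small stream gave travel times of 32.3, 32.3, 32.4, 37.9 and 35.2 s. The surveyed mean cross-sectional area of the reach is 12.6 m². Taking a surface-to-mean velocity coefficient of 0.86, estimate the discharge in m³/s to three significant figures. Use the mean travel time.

t̄ = (32.3 + 32.3 + 32.4 + 37.9 + 35.2) / 5 = 34.02 s
v_surface = L / t̄ = 43.9 / 34.02 = 1.290 m/s
v_mean = 0.86 × 1.290 = 1.110 m/s
Q = A × v_mean = 12.6 × 1.110 = 13.98 m³/s

14.0 m³/s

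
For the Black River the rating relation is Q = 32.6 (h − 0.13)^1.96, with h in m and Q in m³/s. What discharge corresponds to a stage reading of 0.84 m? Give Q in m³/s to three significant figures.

16.7 m³/s

Q = 32.6 × (0.84 − 0.13)^1.96 = 32.6 × 0.71^1.96 = 16.66 m³/s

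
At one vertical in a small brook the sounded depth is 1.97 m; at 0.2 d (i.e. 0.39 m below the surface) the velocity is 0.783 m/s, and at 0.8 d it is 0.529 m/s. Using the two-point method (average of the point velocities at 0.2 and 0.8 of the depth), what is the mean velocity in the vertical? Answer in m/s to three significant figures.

0.656 m/s

v̄ = (0.783 + 0.529) / 2 = 0.6560 m/s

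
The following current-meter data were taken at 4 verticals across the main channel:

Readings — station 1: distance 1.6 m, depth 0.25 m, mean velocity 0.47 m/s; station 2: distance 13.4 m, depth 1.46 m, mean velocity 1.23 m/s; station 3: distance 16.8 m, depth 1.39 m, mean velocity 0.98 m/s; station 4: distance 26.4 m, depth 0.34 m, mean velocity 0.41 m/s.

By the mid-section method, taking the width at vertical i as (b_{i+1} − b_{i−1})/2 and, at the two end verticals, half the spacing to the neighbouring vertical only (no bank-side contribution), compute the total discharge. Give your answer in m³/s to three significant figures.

23.9 m³/s

w_1 = (13.4 − 1.6)/2 = 5.9 m; q_1 = 0.47 × 0.25 × 5.9 = 0.6933 m³/s
w_2 = (16.8 − 1.6)/2 = 7.6 m; q_2 = 1.23 × 1.46 × 7.6 = 13.65 m³/s
w_3 = (26.4 − 13.4)/2 = 6.5 m; q_3 = 0.98 × 1.39 × 6.5 = 8.854 m³/s
w_4 = (26.4 − 16.8)/2 = 4.8 m; q_4 = 0.41 × 0.34 × 4.8 = 0.6691 m³/s
Q = Σ qᵢ = 23.86 m³/s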